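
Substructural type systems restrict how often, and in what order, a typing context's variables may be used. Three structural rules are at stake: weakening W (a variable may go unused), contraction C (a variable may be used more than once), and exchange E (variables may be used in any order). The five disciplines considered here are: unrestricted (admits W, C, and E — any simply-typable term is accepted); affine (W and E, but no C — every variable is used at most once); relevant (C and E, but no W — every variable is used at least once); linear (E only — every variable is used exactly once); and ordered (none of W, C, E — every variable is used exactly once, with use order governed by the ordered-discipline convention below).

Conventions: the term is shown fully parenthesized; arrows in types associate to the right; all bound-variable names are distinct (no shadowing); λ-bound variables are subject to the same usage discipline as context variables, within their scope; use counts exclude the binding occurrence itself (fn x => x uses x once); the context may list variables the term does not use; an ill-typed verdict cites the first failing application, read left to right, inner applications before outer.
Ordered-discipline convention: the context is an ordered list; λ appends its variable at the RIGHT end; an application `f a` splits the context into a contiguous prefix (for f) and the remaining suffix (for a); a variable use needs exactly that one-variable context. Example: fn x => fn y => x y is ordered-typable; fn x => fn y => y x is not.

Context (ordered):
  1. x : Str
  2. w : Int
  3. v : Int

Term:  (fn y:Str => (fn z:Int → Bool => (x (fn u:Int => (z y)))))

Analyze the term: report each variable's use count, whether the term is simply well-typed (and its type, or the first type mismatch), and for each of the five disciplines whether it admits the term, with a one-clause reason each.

variable uses: x=1, w=0, v=0, y (bound)=1, z (bound)=1, u (bound)=0
use order (left to right): x, z, y
typing: ill-typed: an application expects Int but receives Str
ordered: ✗ — fails simple typing
linear: ✗ — a type mismatch blocks all five
affine: ✗ — the type mismatch rejects it
relevant: ✗ — not simply typable
unrestricted: ✗ — fails simple typing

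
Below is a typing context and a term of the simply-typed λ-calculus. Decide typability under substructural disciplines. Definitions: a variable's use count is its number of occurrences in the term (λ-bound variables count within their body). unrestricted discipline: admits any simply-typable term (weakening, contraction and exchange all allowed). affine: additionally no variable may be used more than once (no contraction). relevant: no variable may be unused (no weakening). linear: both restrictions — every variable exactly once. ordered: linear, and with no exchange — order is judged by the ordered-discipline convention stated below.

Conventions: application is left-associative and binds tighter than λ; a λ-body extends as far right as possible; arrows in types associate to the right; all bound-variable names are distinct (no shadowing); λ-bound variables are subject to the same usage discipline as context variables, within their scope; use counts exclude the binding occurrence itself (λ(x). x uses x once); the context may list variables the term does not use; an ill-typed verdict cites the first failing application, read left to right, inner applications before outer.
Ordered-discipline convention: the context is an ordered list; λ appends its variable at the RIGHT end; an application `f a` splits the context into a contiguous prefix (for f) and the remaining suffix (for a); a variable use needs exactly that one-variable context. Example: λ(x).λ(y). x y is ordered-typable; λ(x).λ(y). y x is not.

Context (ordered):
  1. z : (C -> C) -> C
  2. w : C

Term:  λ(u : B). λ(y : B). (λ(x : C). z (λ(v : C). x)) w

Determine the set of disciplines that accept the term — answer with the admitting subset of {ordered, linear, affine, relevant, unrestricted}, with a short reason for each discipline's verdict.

admitted by: affine, unrestricted
counts: z: 1; w: 1; u [bound]: 0; y [bound]: 0; x [bound]: 1; v [bound]: 0
left-to-right use order: z, x, w
typing: ✓ — B -> B -> C
ordered ✗ (needs weakening: u, y, v unused)
linear ✗ (needs weakening: u, y, v unused)
affine ✓ (at most one use each (z, w, u, y, x, v))
relevant ✗ (needs weakening: u, y, v unused)
unrestricted ✓ (typability at B -> B -> C is all that's needed)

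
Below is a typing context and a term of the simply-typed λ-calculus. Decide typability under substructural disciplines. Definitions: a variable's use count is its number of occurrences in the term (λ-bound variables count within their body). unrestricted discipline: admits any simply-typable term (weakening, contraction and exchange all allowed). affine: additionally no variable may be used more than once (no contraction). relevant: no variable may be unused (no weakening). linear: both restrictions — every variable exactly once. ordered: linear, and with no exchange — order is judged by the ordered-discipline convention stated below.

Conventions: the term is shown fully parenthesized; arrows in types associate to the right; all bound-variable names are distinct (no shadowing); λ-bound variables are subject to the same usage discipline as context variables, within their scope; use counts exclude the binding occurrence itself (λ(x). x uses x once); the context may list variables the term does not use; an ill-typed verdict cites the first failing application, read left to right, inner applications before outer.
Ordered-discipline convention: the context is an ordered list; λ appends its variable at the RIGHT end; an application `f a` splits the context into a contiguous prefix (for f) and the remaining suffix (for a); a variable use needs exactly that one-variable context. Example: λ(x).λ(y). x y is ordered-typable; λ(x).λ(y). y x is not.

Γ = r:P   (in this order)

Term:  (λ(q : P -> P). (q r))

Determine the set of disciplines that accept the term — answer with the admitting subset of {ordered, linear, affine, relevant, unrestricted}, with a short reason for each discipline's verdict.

admitting disciplines: linear, affine, relevant, unrestricted
variable uses: r: 1×; q [bound]: 1×
order of uses: q, r
typing: the term checks, with type (P -> P) -> P
ordered: ✗ — use order q, r needs exchange
linear: ✓ — exactly-once usage across r, q
affine: ✓ — none of r, q used more than once
relevant: ✓ — none of r, q goes unused
unrestricted: ✓ — type-checks ((P -> P) -> P) and nothing is barred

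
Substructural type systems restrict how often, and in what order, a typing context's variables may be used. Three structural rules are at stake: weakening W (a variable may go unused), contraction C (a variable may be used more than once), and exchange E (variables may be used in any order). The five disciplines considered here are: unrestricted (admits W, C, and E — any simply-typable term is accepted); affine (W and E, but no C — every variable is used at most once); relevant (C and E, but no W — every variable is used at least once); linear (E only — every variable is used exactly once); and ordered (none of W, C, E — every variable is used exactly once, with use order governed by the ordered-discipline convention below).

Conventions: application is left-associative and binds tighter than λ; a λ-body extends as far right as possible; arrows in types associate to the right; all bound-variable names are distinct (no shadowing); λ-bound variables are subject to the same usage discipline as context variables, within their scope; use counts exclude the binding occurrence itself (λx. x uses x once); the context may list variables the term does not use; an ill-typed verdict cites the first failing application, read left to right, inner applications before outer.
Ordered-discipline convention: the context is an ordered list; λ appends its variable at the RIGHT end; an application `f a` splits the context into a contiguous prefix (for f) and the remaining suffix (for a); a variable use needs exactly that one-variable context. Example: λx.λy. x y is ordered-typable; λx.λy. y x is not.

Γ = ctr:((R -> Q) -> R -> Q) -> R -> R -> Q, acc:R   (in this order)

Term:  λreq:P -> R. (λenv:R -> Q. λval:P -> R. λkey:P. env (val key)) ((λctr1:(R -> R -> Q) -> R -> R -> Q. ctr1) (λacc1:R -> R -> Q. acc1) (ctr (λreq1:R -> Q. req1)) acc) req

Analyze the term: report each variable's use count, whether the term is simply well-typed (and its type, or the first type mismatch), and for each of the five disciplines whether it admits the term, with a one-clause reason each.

usage: ctr: 1×, acc: 1×, req (λ-bound): 1×, env (λ-bound): 1×, val (λ-bound): 1×, key (λ-bound): 1×, ctr1 (λ-bound): 1×, acc1 (λ-bound): 1×, req1 (λ-bound): 1×
uses in reading order: env, val, key, ctr1, acc1, ctr, req1, acc, req
typing: ✓ — (P -> R) -> P -> Q
ordered: ✓, ctr, acc, req, env, val, key, ctr1, acc1, req1: once each, no exchange needed
linear: ✓, single use per variable (ctr, acc, req, env, val, key, ctr1, acc1, req1)
affine: ✓, none of ctr, acc, req, env, val, key, ctr1, acc1, req1 used more than once
relevant: ✓, none of ctr, acc, req, env, val, key, ctr1, acc1, req1 goes unused
unrestricted: ✓, well-typed at (P -> R) -> P -> Q; no restrictions here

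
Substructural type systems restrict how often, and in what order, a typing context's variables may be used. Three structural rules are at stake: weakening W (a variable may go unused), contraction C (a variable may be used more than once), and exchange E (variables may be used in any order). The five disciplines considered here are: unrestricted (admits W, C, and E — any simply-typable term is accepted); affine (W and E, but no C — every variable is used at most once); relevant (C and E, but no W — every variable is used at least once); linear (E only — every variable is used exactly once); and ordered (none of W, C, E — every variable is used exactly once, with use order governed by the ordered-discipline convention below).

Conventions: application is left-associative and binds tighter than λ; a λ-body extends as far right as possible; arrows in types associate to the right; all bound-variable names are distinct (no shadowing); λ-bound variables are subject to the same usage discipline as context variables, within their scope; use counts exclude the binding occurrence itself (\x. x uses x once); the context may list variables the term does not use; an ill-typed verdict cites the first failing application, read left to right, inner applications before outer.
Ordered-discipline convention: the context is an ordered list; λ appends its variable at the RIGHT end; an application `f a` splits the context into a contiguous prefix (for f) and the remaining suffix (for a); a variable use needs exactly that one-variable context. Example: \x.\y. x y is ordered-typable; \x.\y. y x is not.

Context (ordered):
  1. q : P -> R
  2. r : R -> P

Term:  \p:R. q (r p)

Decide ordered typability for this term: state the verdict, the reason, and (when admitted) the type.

yes — q, r, p: once each, no exchange needed; term : R -> R
variable uses: q: 1; r: 1; p [bound]: 1
use order (left to right): q, r, p
typing: ✓ — R -> R
across the five disciplines: ordered ✓, linear ✓, affine ✓, relevant ✓, unrestricted ✓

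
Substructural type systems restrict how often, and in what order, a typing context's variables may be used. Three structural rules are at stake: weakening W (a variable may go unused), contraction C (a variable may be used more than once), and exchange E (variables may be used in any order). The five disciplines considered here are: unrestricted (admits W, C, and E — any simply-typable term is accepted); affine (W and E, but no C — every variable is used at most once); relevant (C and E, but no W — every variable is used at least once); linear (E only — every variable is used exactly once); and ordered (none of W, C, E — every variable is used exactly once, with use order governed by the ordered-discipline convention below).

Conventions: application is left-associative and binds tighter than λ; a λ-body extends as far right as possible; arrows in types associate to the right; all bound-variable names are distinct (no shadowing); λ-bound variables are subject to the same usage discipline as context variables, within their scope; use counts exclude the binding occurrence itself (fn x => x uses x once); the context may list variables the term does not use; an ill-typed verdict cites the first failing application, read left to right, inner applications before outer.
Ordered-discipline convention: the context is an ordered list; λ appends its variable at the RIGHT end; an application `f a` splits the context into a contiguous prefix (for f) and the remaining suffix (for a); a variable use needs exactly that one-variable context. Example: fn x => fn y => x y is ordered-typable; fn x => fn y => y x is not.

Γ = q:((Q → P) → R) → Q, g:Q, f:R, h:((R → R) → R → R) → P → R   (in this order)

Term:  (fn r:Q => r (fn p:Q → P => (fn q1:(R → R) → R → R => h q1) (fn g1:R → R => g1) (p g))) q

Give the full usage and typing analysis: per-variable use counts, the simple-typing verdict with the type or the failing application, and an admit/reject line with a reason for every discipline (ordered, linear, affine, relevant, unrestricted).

usage: q: 1×; g: 1×; f: 0×; h: 1×; r (bound): 1×; p (bound): 1×; q1 (bound): 1×; g1 (bound): 1×
order of uses: r, h, q1, g1, p, g, q
typing: ill-typed: non-function type Q applied to an argument
ordered: ✗, the type mismatch rejects it
linear: ✗, not simply typable
affine: ✗, fails simple typing
relevant: ✗, a type mismatch blocks all five
unrestricted: ✗, the type mismatch rejects it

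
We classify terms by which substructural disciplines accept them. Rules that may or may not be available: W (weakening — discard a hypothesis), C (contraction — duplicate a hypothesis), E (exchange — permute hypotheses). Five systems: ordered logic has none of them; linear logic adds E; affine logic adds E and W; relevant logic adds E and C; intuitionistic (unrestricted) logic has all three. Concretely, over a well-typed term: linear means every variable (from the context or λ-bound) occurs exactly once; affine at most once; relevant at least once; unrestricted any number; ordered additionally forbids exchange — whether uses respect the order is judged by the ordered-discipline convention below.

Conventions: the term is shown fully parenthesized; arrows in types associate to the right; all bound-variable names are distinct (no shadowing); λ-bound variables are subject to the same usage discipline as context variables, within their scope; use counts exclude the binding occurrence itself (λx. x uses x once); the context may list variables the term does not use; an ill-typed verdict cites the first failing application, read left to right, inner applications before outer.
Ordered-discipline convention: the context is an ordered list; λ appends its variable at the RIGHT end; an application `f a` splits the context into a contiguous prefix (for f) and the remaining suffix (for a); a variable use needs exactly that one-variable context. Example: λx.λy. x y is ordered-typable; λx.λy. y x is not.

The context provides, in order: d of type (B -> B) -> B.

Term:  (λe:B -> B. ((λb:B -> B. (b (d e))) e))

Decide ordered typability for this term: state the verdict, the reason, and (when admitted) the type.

no — needs contraction — e ×2
use counts: d=1; e (λ-bound)=2; b (λ-bound)=1
order of uses: b, d, e, e
typing: the term checks, with type (B -> B) -> B
across the five disciplines: ordered ✗ | linear ✗ | affine ✗ | relevant ✓ | unrestricted ✓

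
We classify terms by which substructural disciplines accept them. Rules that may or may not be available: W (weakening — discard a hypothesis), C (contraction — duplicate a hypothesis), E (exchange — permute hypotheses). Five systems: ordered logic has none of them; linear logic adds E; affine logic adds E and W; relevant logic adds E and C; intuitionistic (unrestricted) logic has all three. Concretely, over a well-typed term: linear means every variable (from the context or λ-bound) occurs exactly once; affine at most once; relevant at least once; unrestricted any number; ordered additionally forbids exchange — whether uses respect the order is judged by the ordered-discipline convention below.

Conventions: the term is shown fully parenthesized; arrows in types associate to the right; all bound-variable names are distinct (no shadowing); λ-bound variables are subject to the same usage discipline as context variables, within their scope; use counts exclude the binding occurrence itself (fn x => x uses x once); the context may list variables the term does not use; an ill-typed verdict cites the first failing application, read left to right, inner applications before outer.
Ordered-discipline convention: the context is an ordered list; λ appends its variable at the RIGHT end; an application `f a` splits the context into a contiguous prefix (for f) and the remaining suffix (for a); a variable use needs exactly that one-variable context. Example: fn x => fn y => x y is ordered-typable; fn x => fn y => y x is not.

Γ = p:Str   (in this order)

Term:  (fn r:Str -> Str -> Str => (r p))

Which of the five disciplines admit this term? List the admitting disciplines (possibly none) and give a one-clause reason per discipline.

admitting disciplines: linear, affine, relevant, unrestricted
variable uses: p ×1; r (λ-bound) ×1
uses in reading order: r, p
typing: ✓ — (Str -> Str -> Str) -> Str -> Str
ordered: ✗ — use order r, p needs exchange
linear: ✓ — single use per variable (p, r)
affine: ✓ — p, r: no repeats, contraction unneeded
relevant: ✓ — none of p, r goes unused
unrestricted: ✓ — simply typable at (Str -> Str -> Str) -> Str -> Str; W, C, E all held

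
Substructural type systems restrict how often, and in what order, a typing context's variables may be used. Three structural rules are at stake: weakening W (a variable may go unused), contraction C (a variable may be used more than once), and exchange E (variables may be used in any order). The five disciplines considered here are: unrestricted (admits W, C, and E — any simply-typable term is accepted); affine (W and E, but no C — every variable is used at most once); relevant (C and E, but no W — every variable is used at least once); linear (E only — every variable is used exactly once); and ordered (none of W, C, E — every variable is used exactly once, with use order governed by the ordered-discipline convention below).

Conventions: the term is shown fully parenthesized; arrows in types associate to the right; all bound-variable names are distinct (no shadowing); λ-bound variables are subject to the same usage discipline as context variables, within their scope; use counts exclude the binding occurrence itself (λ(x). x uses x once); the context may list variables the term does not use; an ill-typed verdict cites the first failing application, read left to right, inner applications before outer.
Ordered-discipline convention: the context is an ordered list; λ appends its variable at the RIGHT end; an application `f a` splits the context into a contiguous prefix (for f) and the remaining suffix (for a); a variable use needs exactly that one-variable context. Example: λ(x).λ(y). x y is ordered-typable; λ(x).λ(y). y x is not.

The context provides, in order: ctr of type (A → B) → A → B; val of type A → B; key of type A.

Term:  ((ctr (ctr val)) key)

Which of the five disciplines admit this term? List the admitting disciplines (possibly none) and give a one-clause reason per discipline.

admitted by: relevant, unrestricted
counts: ctr ×2, val ×1, key ×1
order of uses: ctr, ctr, val, key
typing: the term checks, with type B
ordered: ✗ — repeated use of ctr ×2
linear: ✗ — repeated use of ctr ×2
affine: ✗ — repeated use of ctr ×2
relevant: ✓ — ctr, val, key: all used, weakening unneeded
unrestricted: ✓ — simply typable at B; W, C, E all held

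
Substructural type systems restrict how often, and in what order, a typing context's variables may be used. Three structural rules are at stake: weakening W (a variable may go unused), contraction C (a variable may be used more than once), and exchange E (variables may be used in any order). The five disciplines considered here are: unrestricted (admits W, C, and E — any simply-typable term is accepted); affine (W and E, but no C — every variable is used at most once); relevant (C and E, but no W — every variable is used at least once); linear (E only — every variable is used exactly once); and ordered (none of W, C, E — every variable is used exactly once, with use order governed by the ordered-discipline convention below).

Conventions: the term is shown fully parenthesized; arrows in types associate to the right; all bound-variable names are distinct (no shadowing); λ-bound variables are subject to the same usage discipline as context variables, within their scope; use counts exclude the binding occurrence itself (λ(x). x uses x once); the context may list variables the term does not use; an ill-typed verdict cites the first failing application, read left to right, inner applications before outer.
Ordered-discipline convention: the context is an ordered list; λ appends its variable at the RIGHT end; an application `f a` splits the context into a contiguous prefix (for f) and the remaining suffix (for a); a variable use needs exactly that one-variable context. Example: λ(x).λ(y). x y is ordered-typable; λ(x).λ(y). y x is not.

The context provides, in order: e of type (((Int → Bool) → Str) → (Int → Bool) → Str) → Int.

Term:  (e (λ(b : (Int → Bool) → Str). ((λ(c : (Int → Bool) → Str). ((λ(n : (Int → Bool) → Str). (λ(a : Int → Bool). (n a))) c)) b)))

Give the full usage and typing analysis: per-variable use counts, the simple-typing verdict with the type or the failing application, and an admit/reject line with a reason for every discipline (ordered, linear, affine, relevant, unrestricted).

variable uses: e: 1×, b [bound]: 1×, c [bound]: 1×, n [bound]: 1×, a [bound]: 1×
uses in reading order: e, n, a, c, b
typing: well-typed at Int
ordered: ✓, single-use (e, b, c, n, a), ordered derivation ok
linear: ✓, single use per variable (e, b, c, n, a)
affine: ✓, at most one use each (e, b, c, n, a)
relevant: ✓, e, b, c, n, a: all used, weakening unneeded
unrestricted: ✓, type-checks (Int) and nothing is barred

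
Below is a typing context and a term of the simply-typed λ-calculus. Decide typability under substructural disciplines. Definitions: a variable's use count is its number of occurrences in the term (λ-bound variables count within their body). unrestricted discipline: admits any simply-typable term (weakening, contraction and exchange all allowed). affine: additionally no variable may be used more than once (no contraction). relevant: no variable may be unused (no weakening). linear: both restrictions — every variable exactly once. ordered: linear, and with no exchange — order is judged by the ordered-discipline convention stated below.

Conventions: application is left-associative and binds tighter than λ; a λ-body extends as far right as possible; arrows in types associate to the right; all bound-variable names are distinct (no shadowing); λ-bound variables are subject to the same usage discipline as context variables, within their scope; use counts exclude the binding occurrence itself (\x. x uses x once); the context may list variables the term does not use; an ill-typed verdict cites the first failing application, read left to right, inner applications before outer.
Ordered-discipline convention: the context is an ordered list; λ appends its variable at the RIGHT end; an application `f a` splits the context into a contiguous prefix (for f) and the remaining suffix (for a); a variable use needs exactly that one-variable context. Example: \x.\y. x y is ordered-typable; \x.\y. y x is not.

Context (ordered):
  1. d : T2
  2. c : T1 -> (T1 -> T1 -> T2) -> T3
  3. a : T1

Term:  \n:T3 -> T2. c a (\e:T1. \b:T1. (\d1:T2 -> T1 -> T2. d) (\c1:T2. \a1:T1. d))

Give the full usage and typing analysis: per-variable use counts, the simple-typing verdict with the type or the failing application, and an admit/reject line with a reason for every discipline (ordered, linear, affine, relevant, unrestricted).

variable uses: d=2; c=1; a=1; n [bound]=0; e [bound]=0; b [bound]=0; d1 [bound]=0; c1 [bound]=0; a1 [bound]=0
order of uses: c, a, d, d
typing: the term checks, with type (T3 -> T2) -> T3
ordered: ✗, d ×2 used more than once (contraction); needs weakening: n, e, b, d1, c1, a1 unused
linear: ✗, d ×2 used more than once (contraction); needs weakening: n, e, b, d1, c1, a1 unused
affine: ✗, d ×2 used more than once (contraction)
relevant: ✗, needs weakening: n, e, b, d1, c1, a1 unused
unrestricted: ✓, type-checks ((T3 -> T2) -> T3) and nothing is barred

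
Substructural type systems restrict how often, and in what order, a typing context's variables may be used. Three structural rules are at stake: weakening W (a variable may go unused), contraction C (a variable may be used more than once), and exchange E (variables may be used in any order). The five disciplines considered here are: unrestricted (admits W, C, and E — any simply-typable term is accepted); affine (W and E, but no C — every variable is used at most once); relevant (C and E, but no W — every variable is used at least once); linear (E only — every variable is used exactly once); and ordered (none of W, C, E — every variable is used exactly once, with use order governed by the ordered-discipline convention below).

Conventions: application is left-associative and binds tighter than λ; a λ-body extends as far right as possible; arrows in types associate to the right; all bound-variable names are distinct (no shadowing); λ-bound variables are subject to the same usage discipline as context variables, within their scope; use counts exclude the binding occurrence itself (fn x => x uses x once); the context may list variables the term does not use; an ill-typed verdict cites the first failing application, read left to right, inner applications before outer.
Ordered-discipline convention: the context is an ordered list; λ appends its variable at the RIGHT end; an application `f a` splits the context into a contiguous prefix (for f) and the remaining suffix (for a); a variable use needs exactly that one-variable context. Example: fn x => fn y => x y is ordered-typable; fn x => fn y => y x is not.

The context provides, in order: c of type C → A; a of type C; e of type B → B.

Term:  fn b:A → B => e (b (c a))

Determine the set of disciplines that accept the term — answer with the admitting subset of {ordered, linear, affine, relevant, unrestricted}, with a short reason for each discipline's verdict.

admitting disciplines: linear, affine, relevant, unrestricted
use counts: c ×1; a ×1; e ×1; b (bound) ×1
use order (left to right): e, b, c, a
typing: the term checks, with type (A → B) → B
ordered ✗ (no ordered split (uses run e, b, c, a))
linear ✓ (exactly-once usage across c, a, e, b)
affine ✓ (c, a, e, b: no repeats, contraction unneeded)
relevant ✓ (every one of c, a, e, b appears)
unrestricted ✓ (typability at (A → B) → B is all that's needed)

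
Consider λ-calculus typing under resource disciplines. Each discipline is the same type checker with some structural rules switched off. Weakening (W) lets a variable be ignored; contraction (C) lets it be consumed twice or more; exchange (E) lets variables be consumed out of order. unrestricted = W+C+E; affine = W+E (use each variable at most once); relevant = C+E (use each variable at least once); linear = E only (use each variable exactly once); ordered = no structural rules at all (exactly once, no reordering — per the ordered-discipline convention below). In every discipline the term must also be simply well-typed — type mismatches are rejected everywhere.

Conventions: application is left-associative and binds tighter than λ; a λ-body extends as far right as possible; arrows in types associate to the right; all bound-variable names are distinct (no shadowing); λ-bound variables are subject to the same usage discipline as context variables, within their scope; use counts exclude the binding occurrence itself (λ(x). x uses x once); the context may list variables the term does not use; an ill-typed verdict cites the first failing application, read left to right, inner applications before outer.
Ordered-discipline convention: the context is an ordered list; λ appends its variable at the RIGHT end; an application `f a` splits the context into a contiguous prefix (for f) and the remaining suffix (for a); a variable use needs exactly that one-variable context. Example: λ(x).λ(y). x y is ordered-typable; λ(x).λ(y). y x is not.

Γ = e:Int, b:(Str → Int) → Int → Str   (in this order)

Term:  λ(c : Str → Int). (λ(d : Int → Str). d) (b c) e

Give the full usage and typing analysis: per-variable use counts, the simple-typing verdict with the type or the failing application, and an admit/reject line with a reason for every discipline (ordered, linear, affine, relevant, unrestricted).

usage: e: 1×, b: 1×, c (bound): 1×, d (bound): 1×
order of uses: d, b, c, e
typing: well-typed at (Str → Int) → Str
ordered: ✗, use order d, b, c, e needs exchange
linear: ✓, single use per variable (e, b, c, d)
affine: ✓, no duplicate uses among e, b, c, d
relevant: ✓, at least one use each (e, b, c, d)
unrestricted: ✓, typability at (Str → Int) → Str is all that's needed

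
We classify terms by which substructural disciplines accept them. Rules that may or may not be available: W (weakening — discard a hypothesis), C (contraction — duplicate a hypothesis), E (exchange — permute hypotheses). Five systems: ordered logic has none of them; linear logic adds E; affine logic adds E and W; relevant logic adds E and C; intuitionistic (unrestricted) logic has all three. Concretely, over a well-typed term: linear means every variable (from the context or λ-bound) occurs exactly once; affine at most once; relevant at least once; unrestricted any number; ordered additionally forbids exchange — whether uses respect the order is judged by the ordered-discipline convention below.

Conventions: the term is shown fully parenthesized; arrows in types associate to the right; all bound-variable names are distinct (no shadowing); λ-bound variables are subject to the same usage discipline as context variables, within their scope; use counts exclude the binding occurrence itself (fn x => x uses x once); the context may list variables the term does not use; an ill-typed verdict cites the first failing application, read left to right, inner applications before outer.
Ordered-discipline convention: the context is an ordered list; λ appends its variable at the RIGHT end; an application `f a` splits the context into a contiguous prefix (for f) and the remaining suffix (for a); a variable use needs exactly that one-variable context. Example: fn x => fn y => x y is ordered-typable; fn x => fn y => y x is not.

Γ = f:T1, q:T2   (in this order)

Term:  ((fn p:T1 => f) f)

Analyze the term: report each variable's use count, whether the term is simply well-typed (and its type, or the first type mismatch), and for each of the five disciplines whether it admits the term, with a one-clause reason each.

counts: f: 2, q: 0, p (bound): 0
order of uses: f, f
typing: well-typed — term : T1
ordered: ✗, f ×2 used more than once (contraction); unused: q, p — weakening required
linear: ✗, f ×2 used more than once (contraction); unused: q, p — weakening required
affine: ✗, f ×2 used more than once (contraction)
relevant: ✗, unused: q, p — weakening required
unrestricted: ✓, type-checks (T1) and nothing is barred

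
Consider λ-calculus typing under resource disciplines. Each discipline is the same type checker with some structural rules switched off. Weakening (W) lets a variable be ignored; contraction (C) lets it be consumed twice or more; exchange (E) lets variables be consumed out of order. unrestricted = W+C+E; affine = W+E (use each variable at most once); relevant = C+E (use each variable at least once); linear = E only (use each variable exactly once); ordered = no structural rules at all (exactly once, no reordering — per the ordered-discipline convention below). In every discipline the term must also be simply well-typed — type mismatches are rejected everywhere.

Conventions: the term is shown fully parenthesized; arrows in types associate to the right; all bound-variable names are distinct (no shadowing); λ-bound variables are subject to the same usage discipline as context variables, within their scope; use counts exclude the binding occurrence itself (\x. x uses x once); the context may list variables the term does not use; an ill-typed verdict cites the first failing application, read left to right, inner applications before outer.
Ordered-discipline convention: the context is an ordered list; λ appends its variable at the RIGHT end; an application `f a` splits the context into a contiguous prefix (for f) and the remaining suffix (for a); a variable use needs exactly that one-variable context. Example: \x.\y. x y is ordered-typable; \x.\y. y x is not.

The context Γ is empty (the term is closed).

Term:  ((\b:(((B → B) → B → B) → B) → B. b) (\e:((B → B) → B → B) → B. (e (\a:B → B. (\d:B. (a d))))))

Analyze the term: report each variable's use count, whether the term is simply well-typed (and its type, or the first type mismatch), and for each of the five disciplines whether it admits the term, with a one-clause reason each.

usage: b (λ-bound): 1×, e (λ-bound): 1×, a (λ-bound): 1×, d (λ-bound): 1×
order of uses: b, e, a, d
typing: ✓ — (((B → B) → B → B) → B) → B
ordered: ✓ — b, e, a, d once each; derivable with no W/C/E
linear: ✓ — b, e, a, d: one use apiece
affine: ✓ — at most one use each (b, e, a, d)
relevant: ✓ — at least one use each (b, e, a, d)
unrestricted: ✓ — type-checks ((((B → B) → B → B) → B) → B) and nothing is barred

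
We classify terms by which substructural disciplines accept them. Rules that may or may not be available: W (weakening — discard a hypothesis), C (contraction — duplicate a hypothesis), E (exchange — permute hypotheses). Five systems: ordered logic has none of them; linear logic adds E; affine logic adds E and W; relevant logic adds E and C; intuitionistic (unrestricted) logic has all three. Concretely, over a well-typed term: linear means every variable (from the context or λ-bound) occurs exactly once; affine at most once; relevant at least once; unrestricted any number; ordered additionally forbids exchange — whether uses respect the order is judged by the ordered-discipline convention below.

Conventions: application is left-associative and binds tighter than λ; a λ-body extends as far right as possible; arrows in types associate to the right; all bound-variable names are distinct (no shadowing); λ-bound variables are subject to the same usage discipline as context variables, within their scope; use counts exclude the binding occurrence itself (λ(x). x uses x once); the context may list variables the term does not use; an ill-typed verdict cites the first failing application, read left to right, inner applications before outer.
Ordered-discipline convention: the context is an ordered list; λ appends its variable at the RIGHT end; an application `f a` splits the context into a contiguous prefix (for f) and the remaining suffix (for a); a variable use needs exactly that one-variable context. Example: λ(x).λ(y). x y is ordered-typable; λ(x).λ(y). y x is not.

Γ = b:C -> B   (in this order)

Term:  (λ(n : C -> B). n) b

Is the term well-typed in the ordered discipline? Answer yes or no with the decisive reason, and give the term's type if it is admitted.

yes — b, n: once each, no exchange needed; term : C -> B
variable uses: b: 1, n (λ-bound): 1
order of uses: n, b
typing: well-typed — term : C -> B
across the five disciplines: ordered ✓; linear ✓; affine ✓; relevant ✓; unrestricted ✓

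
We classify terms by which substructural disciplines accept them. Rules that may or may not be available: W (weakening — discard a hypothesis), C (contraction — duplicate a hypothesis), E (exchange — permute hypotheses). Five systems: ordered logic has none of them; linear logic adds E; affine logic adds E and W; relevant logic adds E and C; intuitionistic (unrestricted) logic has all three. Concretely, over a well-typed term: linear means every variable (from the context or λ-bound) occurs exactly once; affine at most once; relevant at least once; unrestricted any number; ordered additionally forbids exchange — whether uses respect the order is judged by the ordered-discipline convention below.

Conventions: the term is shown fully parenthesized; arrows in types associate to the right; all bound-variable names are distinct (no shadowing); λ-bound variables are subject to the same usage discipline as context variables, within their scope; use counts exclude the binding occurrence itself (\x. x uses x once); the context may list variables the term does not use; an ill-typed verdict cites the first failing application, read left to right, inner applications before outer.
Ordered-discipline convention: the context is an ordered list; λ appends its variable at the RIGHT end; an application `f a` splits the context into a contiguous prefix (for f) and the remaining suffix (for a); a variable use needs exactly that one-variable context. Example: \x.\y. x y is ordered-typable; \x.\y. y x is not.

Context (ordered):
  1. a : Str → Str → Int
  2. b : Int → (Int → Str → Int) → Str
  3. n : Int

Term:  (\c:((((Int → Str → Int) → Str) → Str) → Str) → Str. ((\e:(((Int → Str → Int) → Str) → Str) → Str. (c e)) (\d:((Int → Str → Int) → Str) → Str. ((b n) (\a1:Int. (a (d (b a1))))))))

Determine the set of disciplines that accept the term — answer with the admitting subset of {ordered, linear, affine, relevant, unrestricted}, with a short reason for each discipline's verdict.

admitted by: relevant, unrestricted
use counts: a: 1×, b: 2×, n: 1×, c (λ-bound): 1×, e (λ-bound): 1×, d (λ-bound): 1×, a1 (λ-bound): 1×
use order (left to right): c, e, b, n, a, d, b, a1
typing: the term checks, with type (((((Int → Str → Int) → Str) → Str) → Str) → Str) → Str
ordered ✗ (b ×2 used more than once (contraction))
linear ✗ (b ×2 used more than once (contraction))
affine ✗ (b ×2 used more than once (contraction))
relevant ✓ (none of a, b, n, c, e, d, a1 goes unused)
unrestricted ✓ (well-typed at (((((Int → Str → Int) → Str) → Str) → Str) → Str) → Str; no restrictions here)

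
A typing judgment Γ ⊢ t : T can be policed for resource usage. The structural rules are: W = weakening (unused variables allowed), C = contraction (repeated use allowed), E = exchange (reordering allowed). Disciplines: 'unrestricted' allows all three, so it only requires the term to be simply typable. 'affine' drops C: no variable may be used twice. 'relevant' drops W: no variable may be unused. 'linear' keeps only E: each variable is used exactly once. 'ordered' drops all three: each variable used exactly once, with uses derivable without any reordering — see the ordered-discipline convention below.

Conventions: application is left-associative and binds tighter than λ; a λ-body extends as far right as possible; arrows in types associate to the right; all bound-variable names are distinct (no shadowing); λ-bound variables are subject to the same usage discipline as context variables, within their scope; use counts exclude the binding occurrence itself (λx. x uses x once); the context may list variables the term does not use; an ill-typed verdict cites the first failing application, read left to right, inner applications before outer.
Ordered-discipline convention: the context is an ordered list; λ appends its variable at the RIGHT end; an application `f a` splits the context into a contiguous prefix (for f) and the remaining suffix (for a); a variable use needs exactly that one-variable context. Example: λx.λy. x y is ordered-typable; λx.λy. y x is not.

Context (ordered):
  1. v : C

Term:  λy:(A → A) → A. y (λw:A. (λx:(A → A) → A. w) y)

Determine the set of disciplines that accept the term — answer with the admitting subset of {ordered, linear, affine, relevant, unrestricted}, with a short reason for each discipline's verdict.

accepted by: unrestricted
variable uses: v: 0, y [bound]: 2, w [bound]: 1, x [bound]: 0
left-to-right use order: y, w, y
typing: the term checks, with type ((A → A) → A) → A
ordered: ✗, needs contraction — y ×2; needs weakening: v, x unused
linear: ✗, needs contraction — y ×2; needs weakening: v, x unused
affine: ✗, needs contraction — y ×2
relevant: ✗, needs weakening: v, x unused
unrestricted: ✓, well-typed at ((A → A) → A) → A; no restrictions here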